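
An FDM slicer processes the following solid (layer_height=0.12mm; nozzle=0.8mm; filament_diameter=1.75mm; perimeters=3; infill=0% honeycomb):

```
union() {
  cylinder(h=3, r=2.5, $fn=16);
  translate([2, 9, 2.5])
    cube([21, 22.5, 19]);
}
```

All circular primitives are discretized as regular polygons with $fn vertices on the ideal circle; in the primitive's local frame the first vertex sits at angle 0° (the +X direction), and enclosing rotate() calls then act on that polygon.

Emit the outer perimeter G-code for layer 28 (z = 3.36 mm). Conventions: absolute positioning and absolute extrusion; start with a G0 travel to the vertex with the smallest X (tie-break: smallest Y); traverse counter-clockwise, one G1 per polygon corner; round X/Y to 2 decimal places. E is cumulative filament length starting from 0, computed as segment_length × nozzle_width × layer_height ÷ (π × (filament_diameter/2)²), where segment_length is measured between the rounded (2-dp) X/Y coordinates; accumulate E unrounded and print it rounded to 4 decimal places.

At z = 3.36 mm: the cylinder is not intersected at this z (z outside [0, 3]); the 21×22.5 cube at (2, 9) contributes its full rectangle; Merging all regions: only the 21×22.5 cube at (2, 9) is present, so the union is just that shape — 1 connected region. The outline is a single polygon with 4 vertices. Extrusion per mm of travel: 0.8 × 0.12 / (π × 0.875²) = 0.039912. Accumulating E over each segment gives final E = 3.4724.

G0 X2.00 Y9.00 Z3.36
G1 X23.00 Y9.00 E0.8382
G1 X23.00 Y31.50 E1.7362
G1 X2.00 Y31.50 E2.5743
G1 X2.00 Y9.00 E3.4724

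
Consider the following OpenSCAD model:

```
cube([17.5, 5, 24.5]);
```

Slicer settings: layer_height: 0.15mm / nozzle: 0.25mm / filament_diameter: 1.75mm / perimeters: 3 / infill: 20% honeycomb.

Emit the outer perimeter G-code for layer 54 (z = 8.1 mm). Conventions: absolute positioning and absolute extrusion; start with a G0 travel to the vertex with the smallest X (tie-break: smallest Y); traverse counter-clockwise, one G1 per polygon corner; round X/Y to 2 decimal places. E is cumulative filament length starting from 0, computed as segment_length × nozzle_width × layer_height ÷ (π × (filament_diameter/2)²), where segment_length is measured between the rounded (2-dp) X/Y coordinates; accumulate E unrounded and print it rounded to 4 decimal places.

G0 X0.00 Y0.00 Z8.10
G1 X17.50 Y0.00 E0.2728
G1 X17.50 Y5.00 E0.3508
G1 X0.00 Y5.00 E0.6236
G1 X0.00 Y0.00 E0.7016

At z = 8.1 mm: the 17.5×5 cube contributes its full rectangle. The outline is a single polygon with 4 vertices. Extrusion per mm of travel: 0.25 × 0.15 / (π × 0.875²) = 0.015591. Accumulating E over each segment gives final E = 0.7016.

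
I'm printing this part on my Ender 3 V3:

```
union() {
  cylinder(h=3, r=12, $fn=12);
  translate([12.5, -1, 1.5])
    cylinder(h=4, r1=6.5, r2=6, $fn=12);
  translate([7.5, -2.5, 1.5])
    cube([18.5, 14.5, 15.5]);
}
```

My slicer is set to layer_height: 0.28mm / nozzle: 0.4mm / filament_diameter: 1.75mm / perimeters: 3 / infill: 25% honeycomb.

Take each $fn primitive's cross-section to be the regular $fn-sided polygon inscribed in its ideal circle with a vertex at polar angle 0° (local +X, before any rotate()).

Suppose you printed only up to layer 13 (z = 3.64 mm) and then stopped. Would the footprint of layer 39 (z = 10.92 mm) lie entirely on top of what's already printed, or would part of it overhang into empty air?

entirely on top

Compare the two slices. At z = 3.64: the cylinder is not intersected at this z (z outside [0, 3]); the cone at (12.5, -1) (r1=6.5→r2=6) has section circumradius 6.232 here — a regular 12-gon (area = (12/2)·6.232²·sin(360°/12) = 116.53 mm²); the cube at (7.5, -2.5) (footprint 18.5×14.5) is included at this height (area 268.25 mm²); Merging all regions: the regions partially overlap — summed areas 384.78 mm² minus the doubly-counted overlap 72.19 mm² gives 312.59 mm² — area = 312.59 mm². At z = 10.92: the cylinder does not reach this height (z outside [0, 3]); the cone at (12.5, -1) is not intersected at this z (z outside [1.5, 5.5]); the 18.5×14.5 cube at (7.5, -2.5) contributes its full rectangle (area 268.25 mm²); Taking the union: only the 18.5×14.5 cube at (7.5, -2.5) is present, so the union is just that shape — area = 268.25 mm². Checking containment: the cross-section at z = 10.92 is a subset of the cross-section at z = 3.64.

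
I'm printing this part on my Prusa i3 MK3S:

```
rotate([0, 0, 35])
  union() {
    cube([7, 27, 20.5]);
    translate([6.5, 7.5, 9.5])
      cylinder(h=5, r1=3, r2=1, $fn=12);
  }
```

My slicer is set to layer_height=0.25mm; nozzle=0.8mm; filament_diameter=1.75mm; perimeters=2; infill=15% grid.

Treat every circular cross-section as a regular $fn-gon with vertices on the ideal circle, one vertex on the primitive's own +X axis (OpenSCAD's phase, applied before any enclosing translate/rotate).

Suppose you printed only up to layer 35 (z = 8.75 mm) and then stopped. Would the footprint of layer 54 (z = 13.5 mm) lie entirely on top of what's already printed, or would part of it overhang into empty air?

part overhangs

Compare the two slices. At z = 8.75: the cube (footprint 7×27) is included at this height (area 189.00 mm²); the cone at (6.5, 7.5) does not reach this height (z outside [9.5, 14.5]); Combining (union): only the 7×27 cube is present, so the union is just that shape — area = 189.00 mm²; (rotated 35° about Z; rotation is an isometry so areas/perimeters/island counts are preserved). At z = 13.5: the 7×27 cube contributes its full rectangle (area 189.00 mm²); the cone at (6.5, 7.5): at t=0.800 of its height the radius interpolates to r₁+(r₂−r₁)t = 1.400, giving a regular 12-gon of that circumradius (area = (12/2)·1.400²·sin(360°/12) = 5.88 mm²); Combining (union): the regions partially overlap — summed areas 194.88 mm² minus the doubly-counted overlap 4.27 mm² gives 190.61 mm² — area = 190.61 mm²; (whole slice rotated 35° about Z — lengths, areas and connectivity unchanged). Checking containment: at z = 13.5 the cross-section extends beyond the z = 8.75 cross-section by about 1.61 mm².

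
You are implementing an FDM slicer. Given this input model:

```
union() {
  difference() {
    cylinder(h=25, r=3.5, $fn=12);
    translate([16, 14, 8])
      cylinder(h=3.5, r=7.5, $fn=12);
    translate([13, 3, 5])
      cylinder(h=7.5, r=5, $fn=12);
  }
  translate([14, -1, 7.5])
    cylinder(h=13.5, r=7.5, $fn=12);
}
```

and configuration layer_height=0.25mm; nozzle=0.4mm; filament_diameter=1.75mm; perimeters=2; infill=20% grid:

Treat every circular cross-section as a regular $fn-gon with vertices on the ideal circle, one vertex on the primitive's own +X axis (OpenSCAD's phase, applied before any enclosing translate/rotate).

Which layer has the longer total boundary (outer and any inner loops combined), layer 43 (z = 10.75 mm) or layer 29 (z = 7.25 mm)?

layer 43 (z = 10.75 mm)

Layer 43 (z = 10.75): the r=3.5 cylinder contributes a regular 12-gon of circumradius 3.5 (perimeter = 2·12·3.500·sin(180°/12) = 21.74 mm); the r=7.5 cylinder at (16, 14) contributes a regular 12-gon of circumradius 7.5 (perimeter = 2·12·7.500·sin(180°/12) = 46.59 mm); the r=5 cylinder at (13, 3) contributes a regular 12-gon of circumradius 5 (perimeter = 2·12·5.000·sin(180°/12) = 31.06 mm); Subtracting the remaining from the first: starting from the r=3.5 cylinder, the r=7.5 cylinder at (16, 14) misses the remaining region (no effect); the r=5 cylinder at (13, 3) misses the remaining region (no effect) — boundary = 21.74 mm; the r=7.5 cylinder at (14, -1) gives a regular 12-gon of circumradius 7.5 (constant along its height) (perimeter = 2·12·7.500·sin(180°/12) = 46.59 mm); Combining (union): the 2 present regions are separate (no shared area or edge), so areas and boundary lengths simply add and each stays a separate island — boundary = 68.33 mm. So its perimeter = 68.33 mm. Layer 29 (z = 7.25): the r=3.5 cylinder contributes a regular 12-gon of circumradius 3.5 (perimeter = 2·12·3.500·sin(180°/12) = 21.74 mm); the cylinder at (16, 14) is absent (z outside [8, 11.5]); the r=5 cylinder at (13, 3) gives a regular 12-gon of circumradius 5 (constant along its height) (perimeter = 2·12·5.000·sin(180°/12) = 31.06 mm); Subtracting the remaining from the first: starting from the r=3.5 cylinder, the r=5 cylinder at (13, 3) misses the remaining region (no effect) — boundary = 21.74 mm; the cylinder at (14, -1) is absent (z outside [7.5, 21]); Taking the union: only that combined region is present, so the union is just that shape — boundary = 21.74 mm. So its perimeter = 21.74 mm. Layer 43 is larger (68.33 vs 21.74 mm).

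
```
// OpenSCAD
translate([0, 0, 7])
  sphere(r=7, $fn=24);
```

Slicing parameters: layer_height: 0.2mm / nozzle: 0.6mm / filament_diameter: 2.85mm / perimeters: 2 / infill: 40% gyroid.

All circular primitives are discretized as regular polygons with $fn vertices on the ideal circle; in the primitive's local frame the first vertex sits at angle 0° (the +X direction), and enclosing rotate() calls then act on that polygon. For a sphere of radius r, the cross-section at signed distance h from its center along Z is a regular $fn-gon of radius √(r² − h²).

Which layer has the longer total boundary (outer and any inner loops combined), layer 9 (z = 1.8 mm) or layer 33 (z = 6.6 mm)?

layer 33 (z = 6.6 mm)

Layer 9 (z = 1.8): the sphere: section is a regular 24-gon, circumradius = √(r²−h²) = √(7²−5.2²) = 4.686 (perimeter = 2·24·4.686·sin(180°/24) = 29.36 mm). So its perimeter = 29.36 mm. Layer 33 (z = 6.6): the r=7 sphere slices to a regular 24-gon of circumradius 6.989 (√(r²−h²) with h=0.4 from center) (perimeter = 2·24·6.989·sin(180°/24) = 43.79 mm). So its perimeter = 43.79 mm. Layer 33 is larger (43.79 vs 29.36 mm).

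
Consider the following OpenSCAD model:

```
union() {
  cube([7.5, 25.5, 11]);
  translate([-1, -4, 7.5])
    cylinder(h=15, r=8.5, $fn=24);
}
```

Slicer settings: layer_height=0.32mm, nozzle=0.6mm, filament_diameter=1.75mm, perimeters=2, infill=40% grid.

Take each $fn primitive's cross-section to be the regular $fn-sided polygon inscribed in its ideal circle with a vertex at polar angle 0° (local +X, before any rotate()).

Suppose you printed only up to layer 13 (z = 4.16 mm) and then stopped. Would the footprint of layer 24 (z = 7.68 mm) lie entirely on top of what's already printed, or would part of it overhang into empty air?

Compare the two slices. At z = 4.16: the 7.5×25.5 cube contributes its full rectangle (area 191.25 mm²); the cylinder at (-1, -4) does not reach this height (z outside [7.5, 22.5]); Taking the union: only the 7.5×25.5 cube is present, so the union is just that shape — area = 191.25 mm². At z = 7.68: the 7.5×25.5 cube contributes its full rectangle (area 191.25 mm²); the r=8.5 cylinder at (-1, -4) contributes a regular 24-gon of circumradius 8.5 (area = (24/2)·8.500²·sin(360°/24) = 224.40 mm²); Combining (union): the regions partially overlap — summed areas 415.65 mm² minus the doubly-counted overlap 19.18 mm² gives 396.47 mm² — area = 396.47 mm². Checking containment: at z = 7.68 the cross-section extends beyond the z = 4.16 cross-section by about 205.22 mm².

part overhangs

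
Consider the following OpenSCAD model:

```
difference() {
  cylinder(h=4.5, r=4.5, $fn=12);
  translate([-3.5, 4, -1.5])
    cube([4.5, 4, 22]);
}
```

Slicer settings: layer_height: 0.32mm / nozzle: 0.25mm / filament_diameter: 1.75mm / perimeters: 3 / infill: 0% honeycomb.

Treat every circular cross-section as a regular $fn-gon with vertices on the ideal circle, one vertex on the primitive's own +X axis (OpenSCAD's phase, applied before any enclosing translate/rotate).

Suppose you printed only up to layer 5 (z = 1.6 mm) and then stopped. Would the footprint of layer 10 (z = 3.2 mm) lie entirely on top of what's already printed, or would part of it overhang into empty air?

Compare the two slices. At z = 1.6: the r=4.5 cylinder gives a regular 12-gon of circumradius 4.5 (constant along its height) (area = (12/2)·4.500²·sin(360°/12) = 60.75 mm²); the 4.5×4 cube at (-3.5, 4) contributes its full rectangle (area 18.00 mm²); After the difference (first − rest): starting from the r=4.5 cylinder (60.75 mm²), the 4.5×4 cube at (-3.5, 4) partially overlaps it — only the 0.83 mm² overlap (of its 18.00 mm²) is removed, clipping the outline — area = 59.92 mm². At z = 3.2: the r=4.5 cylinder contributes a regular 12-gon of circumradius 4.5 (area = (12/2)·4.500²·sin(360°/12) = 60.75 mm²); the cube at (-3.5, 4) (footprint 4.5×4) is included at this height (area 18.00 mm²); Subtracting the remaining from the first: starting from the r=4.5 cylinder (60.75 mm²), the 4.5×4 cube at (-3.5, 4) partially overlaps it — only the 0.83 mm² overlap (of its 18.00 mm²) is removed, clipping the outline — area = 59.92 mm². Checking containment: the cross-section at z = 3.2 is a subset of the cross-section at z = 1.6.

entirely on top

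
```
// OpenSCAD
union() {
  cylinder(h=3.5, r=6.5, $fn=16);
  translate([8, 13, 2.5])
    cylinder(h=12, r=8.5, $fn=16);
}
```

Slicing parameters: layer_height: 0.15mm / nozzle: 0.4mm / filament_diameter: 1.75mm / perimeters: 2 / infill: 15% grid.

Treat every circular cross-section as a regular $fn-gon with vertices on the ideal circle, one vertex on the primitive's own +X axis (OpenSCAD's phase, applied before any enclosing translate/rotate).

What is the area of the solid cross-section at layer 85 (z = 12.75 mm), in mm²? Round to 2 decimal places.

221.19 mm²

At z = 12.75 mm: the cylinder is absent (z outside [0, 3.5]); the r=8.5 cylinder at (8, 13) gives a regular 16-gon of circumradius 8.5 (constant along its height) (area = (16/2)·8.500²·sin(360°/16) = 221.19 mm²); Combining (union): only the r=8.5 cylinder at (8, 13) is present, so the union is just that shape — area = 221.19 mm². Overall, the cross-section is a single solid region. Net area = 221.19 mm².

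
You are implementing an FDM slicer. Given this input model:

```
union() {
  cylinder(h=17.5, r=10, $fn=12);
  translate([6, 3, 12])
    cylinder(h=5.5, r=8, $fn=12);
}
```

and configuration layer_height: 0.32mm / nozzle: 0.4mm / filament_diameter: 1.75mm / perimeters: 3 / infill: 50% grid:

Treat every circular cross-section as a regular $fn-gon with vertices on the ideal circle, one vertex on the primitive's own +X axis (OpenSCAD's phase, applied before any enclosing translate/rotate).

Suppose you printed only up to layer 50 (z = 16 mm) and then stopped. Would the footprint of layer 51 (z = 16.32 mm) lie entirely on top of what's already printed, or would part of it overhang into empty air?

entirely on top

Compare the two slices. At z = 16: the cylinder: section is a regular 12-gon, circumradius r=10 (area = (12/2)·10.000²·sin(360°/12) = 300.00 mm²); the r=8 cylinder at (6, 3) contributes a regular 12-gon of circumradius 8 (area = (12/2)·8.000²·sin(360°/12) = 192.00 mm²); Combining (union): the regions partially overlap — summed areas 492.00 mm² minus the doubly-counted overlap 125.22 mm² gives 366.78 mm² — area = 366.78 mm². At z = 16.32: the r=10 cylinder contributes a regular 12-gon of circumradius 10 (area = (12/2)·10.000²·sin(360°/12) = 300.00 mm²); the r=8 cylinder at (6, 3) contributes a regular 12-gon of circumradius 8 (area = (12/2)·8.000²·sin(360°/12) = 192.00 mm²); Combining (union): the regions partially overlap — summed areas 492.00 mm² minus the doubly-counted overlap 125.22 mm² gives 366.78 mm² — area = 366.78 mm². Checking containment: the cross-section at z = 16.32 is a subset of the cross-section at z = 16.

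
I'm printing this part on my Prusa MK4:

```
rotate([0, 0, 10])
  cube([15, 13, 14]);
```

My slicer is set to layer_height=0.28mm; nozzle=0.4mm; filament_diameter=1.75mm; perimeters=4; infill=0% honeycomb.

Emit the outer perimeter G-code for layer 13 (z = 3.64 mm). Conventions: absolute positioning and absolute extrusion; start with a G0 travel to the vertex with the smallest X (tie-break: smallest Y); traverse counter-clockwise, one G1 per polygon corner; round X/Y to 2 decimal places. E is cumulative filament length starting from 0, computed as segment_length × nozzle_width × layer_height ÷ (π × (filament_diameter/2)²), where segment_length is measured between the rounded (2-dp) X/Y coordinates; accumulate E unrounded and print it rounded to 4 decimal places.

At z = 3.64 mm: the 15×13 cube contributes its full rectangle; (rotated 10° about Z; rotation is an isometry so areas/perimeters/island counts are preserved). The outline is a single polygon with 4 vertices. Extrusion per mm of travel: 0.4 × 0.28 / (π × 0.875²) = 0.046564. Accumulating E over each segment gives final E = 2.6077.

G0 X-2.26 Y12.80 Z3.64
G1 X0.00 Y0.00 E0.6052
G1 X14.77 Y2.60 E1.3036
G1 X12.51 Y15.41 E1.9093
G1 X-2.26 Y12.80 E2.6077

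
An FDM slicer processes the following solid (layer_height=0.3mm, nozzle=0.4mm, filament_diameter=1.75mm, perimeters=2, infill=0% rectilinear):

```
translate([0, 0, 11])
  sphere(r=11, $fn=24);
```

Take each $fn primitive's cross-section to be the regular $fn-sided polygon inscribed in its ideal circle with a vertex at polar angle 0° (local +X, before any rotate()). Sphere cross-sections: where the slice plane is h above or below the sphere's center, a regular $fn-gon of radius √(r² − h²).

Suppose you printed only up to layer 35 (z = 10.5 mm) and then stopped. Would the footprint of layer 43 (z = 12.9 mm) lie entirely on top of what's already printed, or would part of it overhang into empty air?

Compare the two slices. At z = 10.5: the r=11 sphere slices to a regular 24-gon of circumradius 10.989 (√(r²−h²) with h=0.5 from center) (area = (24/2)·10.989²·sin(360°/24) = 375.03 mm²). At z = 12.9: the r=11 sphere slices to a regular 24-gon of circumradius 10.835 (√(r²−h²) with h=1.9 from center) (area = (24/2)·10.835²·sin(360°/24) = 364.59 mm²). Checking containment: the cross-section at z = 12.9 is a subset of the cross-section at z = 10.5.

entirely on top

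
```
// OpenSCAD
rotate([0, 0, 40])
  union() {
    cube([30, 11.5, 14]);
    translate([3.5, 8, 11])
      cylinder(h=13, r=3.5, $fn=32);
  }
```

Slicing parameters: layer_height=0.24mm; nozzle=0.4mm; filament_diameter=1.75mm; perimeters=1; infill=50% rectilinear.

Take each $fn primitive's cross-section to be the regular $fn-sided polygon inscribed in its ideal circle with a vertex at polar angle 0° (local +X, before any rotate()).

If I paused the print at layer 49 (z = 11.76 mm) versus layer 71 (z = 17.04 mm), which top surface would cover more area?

Layer 49 (z = 11.76): the 30×11.5 cube contributes its full rectangle (area 345.00 mm²); the r=3.5 cylinder at (3.5, 8) gives a regular 32-gon of circumradius 3.5 (constant along its height) (area = (32/2)·3.500²·sin(360°/32) = 38.24 mm²); Combining (union): the r=3.5 cylinder at (3.5, 8) lies entirely inside the 30×11.5 cube, so the union is just the 30×11.5 cube — area = 345.00 mm²; (rotated 40° about Z; rotation is an isometry so areas/perimeters/island counts are preserved). So its area = 345.00 mm². Layer 71 (z = 17.04): the cube does not reach this height (z outside [0, 14]); the r=3.5 cylinder at (3.5, 8) gives a regular 32-gon of circumradius 3.5 (constant along its height) (area = (32/2)·3.500²·sin(360°/32) = 38.24 mm²); Taking the union: only the r=3.5 cylinder at (3.5, 8) is present, so the union is just that shape — area = 38.24 mm²; (rotated 40° about Z; rotation is an isometry so areas/perimeters/island counts are preserved). So its area = 38.24 mm². Layer 49 is larger (345.00 vs 38.24 mm²).

layer 49 (z = 11.76 mm)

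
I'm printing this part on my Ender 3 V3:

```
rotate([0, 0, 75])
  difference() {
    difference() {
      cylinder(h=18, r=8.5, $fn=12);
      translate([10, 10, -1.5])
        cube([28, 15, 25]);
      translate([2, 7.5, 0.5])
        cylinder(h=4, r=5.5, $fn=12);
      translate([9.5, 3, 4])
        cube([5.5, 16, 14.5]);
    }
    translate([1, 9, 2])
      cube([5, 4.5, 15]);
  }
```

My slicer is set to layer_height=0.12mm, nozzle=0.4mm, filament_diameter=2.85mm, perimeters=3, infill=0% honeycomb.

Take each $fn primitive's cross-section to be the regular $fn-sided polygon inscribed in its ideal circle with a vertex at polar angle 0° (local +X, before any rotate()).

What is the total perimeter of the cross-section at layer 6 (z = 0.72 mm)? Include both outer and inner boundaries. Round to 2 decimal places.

At z = 0.72 mm: the r=8.5 cylinder gives a regular 12-gon of circumradius 8.5 (constant along its height) (perimeter = 2·12·8.500·sin(180°/12) = 52.80 mm); the cube at (10, 10) is present — its section is the full 28×15 rectangle (perimeter 86.00 mm); the cylinder at (2, 7.5): section is a regular 12-gon, circumradius r=5.5 (perimeter = 2·12·5.500·sin(180°/12) = 34.16 mm); the cube at (9.5, 3) does not reach this height (z outside [4, 18.5]); Taking the first minus the rest: starting from the r=8.5 cylinder, the 28×15 cube at (10, 10) misses the remaining region (no effect); the r=5.5 cylinder at (2, 7.5) partially overlaps it — only the 44.54 mm² overlap (of its 90.75 mm²) is removed, clipping the outline — boundary = 55.60 mm; the cube at (1, 9) is absent (z outside [2, 17]); Taking the first minus the rest: none of the subtracted shapes is present at this height, so that combined region is unchanged — boundary = 55.60 mm; (whole slice rotated 75° about Z — lengths, areas and connectivity unchanged). Overall, the cross-section is a single solid region. Total boundary length (outer) = 55.60 mm.

55.60 mm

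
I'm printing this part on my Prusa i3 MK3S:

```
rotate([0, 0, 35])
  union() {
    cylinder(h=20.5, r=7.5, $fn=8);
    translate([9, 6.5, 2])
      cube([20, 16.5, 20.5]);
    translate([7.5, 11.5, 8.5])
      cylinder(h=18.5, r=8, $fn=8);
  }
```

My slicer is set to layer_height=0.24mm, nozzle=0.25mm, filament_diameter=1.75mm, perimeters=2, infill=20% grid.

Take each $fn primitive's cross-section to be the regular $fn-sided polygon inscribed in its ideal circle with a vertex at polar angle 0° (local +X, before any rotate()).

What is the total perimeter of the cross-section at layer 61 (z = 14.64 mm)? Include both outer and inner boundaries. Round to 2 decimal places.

124.27 mm

At z = 14.64 mm: the r=7.5 cylinder contributes a regular 8-gon of circumradius 7.5 (perimeter = 2·8·7.500·sin(180°/8) = 45.92 mm); the cube at (9, 6.5) (footprint 20×16.5) is included at this height (perimeter 73.00 mm); the r=8 cylinder at (7.5, 11.5) gives a regular 8-gon of circumradius 8 (constant along its height) (perimeter = 2·8·8.000·sin(180°/8) = 48.98 mm); Taking the union: the regions partially overlap (shared area 64.53 mm²), so the edge portions inside another operand are dropped and the merged outline is re-measured after clipping — boundary = 124.27 mm; (whole slice rotated 35° about Z — lengths, areas and connectivity unchanged). Overall, the cross-section is a single solid region. Total boundary length (outer) = 124.27 mm.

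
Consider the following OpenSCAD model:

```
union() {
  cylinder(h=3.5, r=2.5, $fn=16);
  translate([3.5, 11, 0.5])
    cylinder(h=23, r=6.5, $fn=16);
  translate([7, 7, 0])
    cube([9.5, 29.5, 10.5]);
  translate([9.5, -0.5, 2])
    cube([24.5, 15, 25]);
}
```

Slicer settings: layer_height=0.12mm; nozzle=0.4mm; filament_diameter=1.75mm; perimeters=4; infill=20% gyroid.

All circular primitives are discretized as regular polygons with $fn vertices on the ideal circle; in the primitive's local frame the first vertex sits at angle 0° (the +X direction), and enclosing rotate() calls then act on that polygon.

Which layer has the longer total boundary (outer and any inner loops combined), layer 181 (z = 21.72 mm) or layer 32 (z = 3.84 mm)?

Layer 181 (z = 21.72): the cylinder is absent (z outside [0, 3.5]); the r=6.5 cylinder at (3.5, 11) contributes a regular 16-gon of circumradius 6.5 (perimeter = 2·16·6.500·sin(180°/16) = 40.58 mm); the cube at (7, 7) does not reach this height (z outside [0, 10.5]); the 24.5×15 cube at (9.5, -0.5) contributes its full rectangle (perimeter 79.00 mm); Merging all regions: the regions partially overlap (shared area 1.26 mm²), so the edge portions inside another operand are dropped and the merged outline is re-measured after clipping — boundary = 109.50 mm. So its perimeter = 109.50 mm. Layer 32 (z = 3.84): the cylinder does not reach this height (z outside [0, 3.5]); the r=6.5 cylinder at (3.5, 11) gives a regular 16-gon of circumradius 6.5 (constant along its height) (perimeter = 2·16·6.500·sin(180°/16) = 40.58 mm); the cube at (7, 7) is present — its section is the full 9.5×29.5 rectangle (perimeter 78.00 mm); the cube at (9.5, -0.5) (footprint 24.5×15) is included at this height (perimeter 79.00 mm); Taking the union: the regions partially overlap (shared area 73.42 mm²), so the edge portions inside another operand are dropped and the merged outline is re-measured after clipping — boundary = 147.01 mm. So its perimeter = 147.01 mm. Layer 32 is larger (147.01 vs 109.50 mm).

layer 32 (z = 3.84 mm)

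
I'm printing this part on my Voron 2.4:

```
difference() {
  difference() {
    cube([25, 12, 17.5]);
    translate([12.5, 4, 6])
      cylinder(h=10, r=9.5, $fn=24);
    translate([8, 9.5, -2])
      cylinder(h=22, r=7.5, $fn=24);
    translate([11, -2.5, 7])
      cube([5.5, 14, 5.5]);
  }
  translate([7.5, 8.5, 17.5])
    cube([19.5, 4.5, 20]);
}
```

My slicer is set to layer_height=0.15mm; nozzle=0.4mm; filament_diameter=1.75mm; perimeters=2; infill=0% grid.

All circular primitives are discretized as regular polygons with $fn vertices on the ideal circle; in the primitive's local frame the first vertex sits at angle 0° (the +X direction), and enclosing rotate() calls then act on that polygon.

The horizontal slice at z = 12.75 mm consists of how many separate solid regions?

At z = 12.75 mm: the cube (footprint 25×12) is included at this height; the cylinder at (12.5, 4): section is a regular 24-gon, circumradius r=9.5; the r=7.5 cylinder at (8, 9.5) gives a regular 24-gon of circumradius 7.5 (constant along its height); the cube at (11, -2.5) does not reach this height (z outside [7, 12.5]); Subtracting the remaining from the first: starting from the 25×12 cube, the r=9.5 cylinder at (12.5, 4) partially overlaps it — only the 203.51 mm² overlap (of its 280.30 mm²) is removed, clipping the outline; the r=7.5 cylinder at (8, 9.5) partially overlaps it — only the 26.07 mm² overlap (of its 174.70 mm²) is removed, clipping the outline — 2 connected regions; the cube at (7.5, 8.5) is absent (z outside [17.5, 37.5]); Taking the first minus the rest: none of the subtracted shapes is present at this height, so that combined region is unchanged — 2 connected regions. The result has 2 disconnected regions.

2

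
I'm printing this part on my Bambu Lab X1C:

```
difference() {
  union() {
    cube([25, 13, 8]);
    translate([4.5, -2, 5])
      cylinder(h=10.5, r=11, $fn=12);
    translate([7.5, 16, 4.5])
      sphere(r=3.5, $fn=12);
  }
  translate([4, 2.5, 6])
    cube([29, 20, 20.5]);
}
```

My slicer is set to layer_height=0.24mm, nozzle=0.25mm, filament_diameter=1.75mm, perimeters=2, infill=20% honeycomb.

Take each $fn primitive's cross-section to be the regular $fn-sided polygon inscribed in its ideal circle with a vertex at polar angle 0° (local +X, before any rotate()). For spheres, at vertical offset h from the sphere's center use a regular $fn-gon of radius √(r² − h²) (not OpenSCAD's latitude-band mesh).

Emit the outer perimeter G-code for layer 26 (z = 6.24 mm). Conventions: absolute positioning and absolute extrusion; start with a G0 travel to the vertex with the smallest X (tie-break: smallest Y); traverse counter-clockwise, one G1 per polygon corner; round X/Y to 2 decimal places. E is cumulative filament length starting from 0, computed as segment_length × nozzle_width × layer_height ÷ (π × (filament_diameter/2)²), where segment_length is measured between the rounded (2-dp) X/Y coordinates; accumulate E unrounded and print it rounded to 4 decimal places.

At z = 6.24 mm: the cube (footprint 25×13) is included at this height; the r=11 cylinder at (4.5, -2) gives a regular 12-gon of circumradius 11 (constant along its height); the r=3.5 sphere at (7.5, 16) contributes a regular 12-gon of circumradius √(3.5²−1.74²) = 3.037; Merging all regions: the regions partially overlap (shared area 107.08 mm²), so overlapping operands fuse into one piece — 1 connected region; the cube at (4, 2.5) is present — its section is the full 29×20 rectangle; Taking the first minus the rest: starting from the result so far, the 29×20 cube at (4, 2.5) partially overlaps it — only the 248.16 mm² overlap (of its 580.00 mm²) is removed, clipping the outline — 1 connected region. The outline is a single polygon with 16 vertices. Extrusion per mm of travel: 0.25 × 0.24 / (π × 0.875²) = 0.024945. Accumulating E over each segment gives final E = 2.5424.

G0 X-6.50 Y-2.00 Z6.24
G1 X-5.03 Y-7.50 E0.1420
G1 X-1.00 Y-11.53 E0.2842
G1 X4.50 Y-13.00 E0.4262
G1 X10.00 Y-11.53 E0.5682
G1 X14.03 Y-7.50 E0.7104
G1 X15.50 Y-2.00 E0.8524
G1 X14.96 Y0.00 E0.9041
G1 X25.00 Y0.00 E1.1545
G1 X25.00 Y2.50 E1.2169
G1 X4.00 Y2.50 E1.7407
G1 X4.00 Y13.00 E2.0027
G1 X0.00 Y13.00 E2.1024
G1 X0.00 Y7.79 E2.2324
G1 X-1.00 Y7.53 E2.2582
G1 X-5.03 Y3.50 E2.4003
G1 X-6.50 Y-2.00 E2.5424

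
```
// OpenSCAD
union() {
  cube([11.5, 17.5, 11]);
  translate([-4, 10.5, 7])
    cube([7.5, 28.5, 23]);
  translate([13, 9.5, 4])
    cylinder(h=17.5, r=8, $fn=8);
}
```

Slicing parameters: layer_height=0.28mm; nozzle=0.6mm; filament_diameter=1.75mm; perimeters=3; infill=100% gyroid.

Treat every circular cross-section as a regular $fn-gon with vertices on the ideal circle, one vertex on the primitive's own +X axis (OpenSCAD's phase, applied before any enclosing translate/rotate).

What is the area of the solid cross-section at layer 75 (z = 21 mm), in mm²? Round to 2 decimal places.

At z = 21 mm: the cube is absent (z outside [0, 11]); the cube at (-4, 10.5) is present — its section is the full 7.5×28.5 rectangle (area 213.75 mm²); the r=8 cylinder at (13, 9.5) gives a regular 8-gon of circumradius 8 (constant along its height) (area = (8/2)·8.000²·sin(360°/8) = 181.02 mm²); Combining (union): the 2 present regions are separate (no shared area or edge), so areas and boundary lengths simply add and each stays a separate island — area = 394.77 mm². Overall, the cross-section has 2 separate islands. Net area = 394.77 mm².

394.77 mm²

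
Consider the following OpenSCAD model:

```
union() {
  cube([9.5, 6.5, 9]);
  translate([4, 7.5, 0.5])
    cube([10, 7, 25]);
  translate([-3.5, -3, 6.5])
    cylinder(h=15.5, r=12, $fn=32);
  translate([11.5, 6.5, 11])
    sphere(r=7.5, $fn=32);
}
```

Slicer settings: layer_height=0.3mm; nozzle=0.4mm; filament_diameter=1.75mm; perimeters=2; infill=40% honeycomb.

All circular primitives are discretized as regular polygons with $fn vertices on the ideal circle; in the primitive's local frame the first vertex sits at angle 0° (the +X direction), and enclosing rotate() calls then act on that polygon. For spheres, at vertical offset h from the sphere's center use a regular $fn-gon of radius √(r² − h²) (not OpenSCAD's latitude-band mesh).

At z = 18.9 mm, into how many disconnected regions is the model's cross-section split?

2

At z = 18.9 mm: the cube is absent (z outside [0, 9]); the 10×7 cube at (4, 7.5) contributes its full rectangle; the cylinder at (-3.5, -3): section is a regular 32-gon, circumradius r=12; the sphere at (11.5, 6.5) is not intersected at this z (|z−center|=7.900 > r=7.5); Combining (union): the 2 present regions are separate (no shared area or edge), so areas and boundary lengths simply add and each stays a separate island — 2 connected regions. The result has 2 disconnected regions.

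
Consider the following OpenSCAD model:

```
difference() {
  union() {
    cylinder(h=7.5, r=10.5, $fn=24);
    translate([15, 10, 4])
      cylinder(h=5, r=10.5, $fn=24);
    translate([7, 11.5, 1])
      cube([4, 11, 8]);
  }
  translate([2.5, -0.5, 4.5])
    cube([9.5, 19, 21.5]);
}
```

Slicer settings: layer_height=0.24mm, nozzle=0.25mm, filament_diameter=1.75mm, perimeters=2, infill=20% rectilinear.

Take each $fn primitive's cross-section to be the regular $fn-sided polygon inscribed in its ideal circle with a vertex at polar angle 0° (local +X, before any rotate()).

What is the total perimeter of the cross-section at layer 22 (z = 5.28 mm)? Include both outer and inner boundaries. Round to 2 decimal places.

144.44 mm

At z = 5.28 mm: the cylinder: section is a regular 24-gon, circumradius r=10.5 (perimeter = 2·24·10.500·sin(180°/24) = 65.79 mm); the r=10.5 cylinder at (15, 10) gives a regular 24-gon of circumradius 10.5 (constant along its height) (perimeter = 2·24·10.500·sin(180°/24) = 65.79 mm); the cube at (7, 11.5) is present — its section is the full 4×11 rectangle (perimeter 30.00 mm); Taking the union: the regions partially overlap (shared area 48.03 mm²), so the edge portions inside another operand are dropped and the merged outline is re-measured after clipping — boundary = 117.14 mm; the cube at (2.5, -0.5) (footprint 9.5×19) is included at this height (perimeter 57.00 mm); Taking the first minus the rest: starting from that combined region, the 9.5×19 cube at (2.5, -0.5) partially overlaps it — only the 151.82 mm² overlap (of its 180.50 mm²) is removed, clipping the outline — boundary = 144.44 mm. Overall, the cross-section has 2 separate islands. Total boundary length (outer) = 144.44 mm.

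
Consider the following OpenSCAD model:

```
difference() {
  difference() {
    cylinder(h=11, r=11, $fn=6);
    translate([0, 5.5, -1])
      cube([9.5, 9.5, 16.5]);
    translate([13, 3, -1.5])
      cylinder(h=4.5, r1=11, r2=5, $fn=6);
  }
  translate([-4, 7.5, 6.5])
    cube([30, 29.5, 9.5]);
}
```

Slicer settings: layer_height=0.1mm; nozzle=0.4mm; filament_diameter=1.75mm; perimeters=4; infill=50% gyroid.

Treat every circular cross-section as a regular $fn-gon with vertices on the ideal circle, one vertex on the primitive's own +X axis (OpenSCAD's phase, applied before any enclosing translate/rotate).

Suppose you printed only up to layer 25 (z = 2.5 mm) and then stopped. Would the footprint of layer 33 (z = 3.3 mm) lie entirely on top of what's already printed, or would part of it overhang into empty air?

Compare the two slices. At z = 2.5: the r=11 cylinder contributes a regular 6-gon of circumradius 11 (area = (6/2)·11.000²·sin(360°/6) = 314.37 mm²); the cube at (0, 5.5) is present — its section is the full 9.5×9.5 rectangle (area 90.25 mm²); the cone at (13, 3): at t=0.889 of its height the radius interpolates to r₁+(r₂−r₁)t = 5.667, giving a regular 6-gon of that circumradius (area = (6/2)·5.667²·sin(360°/6) = 83.43 mm²); Taking the first minus the rest: starting from the r=11 cylinder (314.37 mm²), the 9.5×9.5 cube at (0, 5.5) partially overlaps it — only the 26.82 mm² overlap (of its 90.25 mm²) is removed, clipping the outline; the cone at (13, 3) partially overlaps it — only the 9.05 mm² overlap (of its 83.43 mm²) is removed, clipping the outline — area = 278.50 mm²; the cube at (-4, 7.5) is absent (z outside [6.5, 16]); Subtracting the remaining from the first: none of the subtracted shapes is present at this height, so the result so far is unchanged — area = 278.50 mm². At z = 3.3: the cylinder: section is a regular 6-gon, circumradius r=11 (area = (6/2)·11.000²·sin(360°/6) = 314.37 mm²); the cube at (0, 5.5) is present — its section is the full 9.5×9.5 rectangle (area 90.25 mm²); the cone at (13, 3) is not intersected at this z (z outside [-1.5, 3]); After the difference (first − rest): starting from the r=11 cylinder (314.37 mm²), the 9.5×9.5 cube at (0, 5.5) partially overlaps it — only the 26.82 mm² overlap (of its 90.25 mm²) is removed, clipping the outline — area = 287.54 mm²; the cube at (-4, 7.5) does not reach this height (z outside [6.5, 16]); Subtracting the remaining from the first: none of the subtracted shapes is present at this height, so the result so far is unchanged — area = 287.54 mm². Checking containment: at z = 3.3 the cross-section extends beyond the z = 2.5 cross-section by about 9.05 mm².

part overhangs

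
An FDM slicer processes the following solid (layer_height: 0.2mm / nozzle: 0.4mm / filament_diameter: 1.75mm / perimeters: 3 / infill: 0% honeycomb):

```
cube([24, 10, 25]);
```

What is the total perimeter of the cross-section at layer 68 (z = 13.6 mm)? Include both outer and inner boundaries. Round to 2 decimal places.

At z = 13.6 mm: the cube is present — its section is the full 24×10 rectangle (perimeter 68.00 mm). Overall, the cross-section is a single solid region. Total boundary length (outer) = 68.00 mm.

68.00 mm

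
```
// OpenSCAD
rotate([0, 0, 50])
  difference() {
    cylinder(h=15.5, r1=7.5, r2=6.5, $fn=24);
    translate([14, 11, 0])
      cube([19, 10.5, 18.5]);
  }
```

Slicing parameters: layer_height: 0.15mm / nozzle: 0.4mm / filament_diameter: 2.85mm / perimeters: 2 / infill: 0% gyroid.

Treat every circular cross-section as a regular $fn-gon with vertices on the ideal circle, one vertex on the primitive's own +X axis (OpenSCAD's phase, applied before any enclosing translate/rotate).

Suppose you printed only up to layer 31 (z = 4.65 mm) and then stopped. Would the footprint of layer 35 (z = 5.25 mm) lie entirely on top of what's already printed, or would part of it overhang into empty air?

Compare the two slices. At z = 4.65: the cone: at t=0.300 of its height the radius interpolates to r₁+(r₂−r₁)t = 7.200, giving a regular 24-gon of that circumradius (area = (24/2)·7.200²·sin(360°/24) = 161.01 mm²); the cube at (14, 11) is present — its section is the full 19×10.5 rectangle (area 199.50 mm²); Taking the first minus the rest: starting from the cone (161.01 mm²), the 19×10.5 cube at (14, 11) misses the remaining region (no effect) — area = 161.01 mm²; (rotated 50° about Z; rotation is an isometry so areas/perimeters/island counts are preserved). At z = 5.25: the cone: at t=0.339 of its height the radius interpolates to r₁+(r₂−r₁)t = 7.161, giving a regular 24-gon of that circumradius (area = (24/2)·7.161²·sin(360°/24) = 159.28 mm²); the 19×10.5 cube at (14, 11) contributes its full rectangle (area 199.50 mm²); Taking the first minus the rest: starting from the cone (159.28 mm²), the 19×10.5 cube at (14, 11) misses the remaining region (no effect) — area = 159.28 mm²; (whole slice rotated 50° about Z — lengths, areas and connectivity unchanged). Checking containment: the cross-section at z = 5.25 is a subset of the cross-section at z = 4.65.

entirely on top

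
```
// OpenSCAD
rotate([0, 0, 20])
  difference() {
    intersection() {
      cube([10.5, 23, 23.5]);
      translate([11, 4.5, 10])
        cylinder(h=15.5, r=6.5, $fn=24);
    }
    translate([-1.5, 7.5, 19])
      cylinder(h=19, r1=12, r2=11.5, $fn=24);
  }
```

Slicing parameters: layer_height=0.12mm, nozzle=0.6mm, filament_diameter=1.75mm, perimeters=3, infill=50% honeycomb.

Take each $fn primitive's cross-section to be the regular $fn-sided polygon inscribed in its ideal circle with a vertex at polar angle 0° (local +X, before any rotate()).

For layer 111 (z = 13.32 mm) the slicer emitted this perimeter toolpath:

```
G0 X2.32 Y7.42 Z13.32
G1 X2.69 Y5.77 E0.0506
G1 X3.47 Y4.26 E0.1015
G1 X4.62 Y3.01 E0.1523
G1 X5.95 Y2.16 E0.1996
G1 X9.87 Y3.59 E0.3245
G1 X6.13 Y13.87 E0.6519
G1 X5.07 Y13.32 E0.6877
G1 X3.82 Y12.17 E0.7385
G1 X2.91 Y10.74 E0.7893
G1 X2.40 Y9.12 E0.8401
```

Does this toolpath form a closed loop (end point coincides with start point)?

Start point (G0): (2.32, 7.42). End point (last G1): the path does not return to the start — open.

no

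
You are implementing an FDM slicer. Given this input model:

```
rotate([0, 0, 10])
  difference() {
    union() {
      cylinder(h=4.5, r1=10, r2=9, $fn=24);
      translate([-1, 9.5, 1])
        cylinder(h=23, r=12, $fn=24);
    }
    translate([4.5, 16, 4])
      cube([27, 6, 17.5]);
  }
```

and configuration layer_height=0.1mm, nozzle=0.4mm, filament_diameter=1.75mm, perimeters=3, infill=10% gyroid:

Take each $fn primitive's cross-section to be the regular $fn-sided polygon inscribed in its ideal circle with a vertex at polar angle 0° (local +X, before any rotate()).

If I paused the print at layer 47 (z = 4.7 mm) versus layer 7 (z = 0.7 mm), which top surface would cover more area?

layer 47 (z = 4.7 mm)

Layer 47 (z = 4.7): the cone is absent (z outside [0, 4.5]); the cylinder at (-1, 9.5): section is a regular 24-gon, circumradius r=12 (area = (24/2)·12.000²·sin(360°/24) = 447.24 mm²); Merging all regions: only the r=12 cylinder at (-1, 9.5) is present, so the union is just that shape — area = 447.24 mm²; the 27×6 cube at (4.5, 16) contributes its full rectangle (area 162.00 mm²); Subtracting the remaining from the first: starting from that combined region (447.24 mm²), the 27×6 cube at (4.5, 16) partially overlaps it — only the 10.81 mm² overlap (of its 162.00 mm²) is removed, clipping the outline — area = 436.43 mm²; (rotated 10° about Z; rotation is an isometry so areas/perimeters/island counts are preserved). So its area = 436.43 mm². Layer 7 (z = 0.7): the cone (r1=10→r2=9) has section circumradius 9.844 here — a regular 24-gon (area = (24/2)·9.844²·sin(360°/24) = 301.00 mm²); the cylinder at (-1, 9.5) is not intersected at this z (z outside [1, 24]); Combining (union): only the cone is present, so the union is just that shape — area = 301.00 mm²; the cube at (4.5, 16) does not reach this height (z outside [4, 21.5]); Taking the first minus the rest: none of the subtracted shapes is present at this height, so that combined region is unchanged — area = 301.00 mm²; (whole slice rotated 10° about Z — lengths, areas and connectivity unchanged). So its area = 301.00 mm². Layer 47 is larger (436.43 vs 301.00 mm²).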